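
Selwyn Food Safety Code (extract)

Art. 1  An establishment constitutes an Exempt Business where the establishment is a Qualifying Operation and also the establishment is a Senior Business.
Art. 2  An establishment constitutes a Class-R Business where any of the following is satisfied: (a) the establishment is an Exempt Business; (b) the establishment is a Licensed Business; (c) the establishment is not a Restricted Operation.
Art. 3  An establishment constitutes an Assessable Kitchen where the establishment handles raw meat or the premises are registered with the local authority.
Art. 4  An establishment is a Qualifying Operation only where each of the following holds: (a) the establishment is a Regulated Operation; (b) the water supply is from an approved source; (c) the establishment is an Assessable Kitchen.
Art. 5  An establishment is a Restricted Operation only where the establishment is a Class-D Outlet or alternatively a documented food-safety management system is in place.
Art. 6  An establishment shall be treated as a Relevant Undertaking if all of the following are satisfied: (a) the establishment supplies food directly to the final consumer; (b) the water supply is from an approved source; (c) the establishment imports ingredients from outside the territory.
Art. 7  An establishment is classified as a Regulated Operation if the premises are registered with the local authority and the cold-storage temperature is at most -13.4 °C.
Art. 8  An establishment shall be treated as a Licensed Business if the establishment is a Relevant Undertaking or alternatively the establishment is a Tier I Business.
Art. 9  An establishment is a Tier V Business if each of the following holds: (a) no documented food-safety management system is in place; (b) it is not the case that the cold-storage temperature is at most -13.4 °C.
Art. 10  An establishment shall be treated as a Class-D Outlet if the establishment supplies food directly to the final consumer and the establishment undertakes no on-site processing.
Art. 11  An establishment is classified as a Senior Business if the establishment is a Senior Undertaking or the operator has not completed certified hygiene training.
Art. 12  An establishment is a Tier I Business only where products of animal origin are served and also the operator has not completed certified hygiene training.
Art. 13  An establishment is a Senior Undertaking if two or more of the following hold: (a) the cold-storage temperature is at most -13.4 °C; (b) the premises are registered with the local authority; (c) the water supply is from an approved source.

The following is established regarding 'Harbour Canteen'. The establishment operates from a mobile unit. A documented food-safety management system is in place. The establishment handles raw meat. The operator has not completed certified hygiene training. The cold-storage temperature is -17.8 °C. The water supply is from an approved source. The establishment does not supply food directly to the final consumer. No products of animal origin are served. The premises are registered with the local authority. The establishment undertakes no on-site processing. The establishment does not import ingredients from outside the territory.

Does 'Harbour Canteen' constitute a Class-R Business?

Yes

article 7 — Regulated Operation: [the premises are registered with the local authority? yes] AND [cold-storage temperature: -17.8 °C ≤ -13.4 °C? yes] → satisfied.
article 3 — Assessable Kitchen: [the establishment handles raw meat? yes] OR [the premises are registered with the local authority? yes] → satisfied.
article 4 — Qualifying Operation: [Regulated Operation (article 7)? yes] AND [the water supply is from an approved source? yes] AND [Assessable Kitchen (article 3)? yes] → satisfied.
article 13 — Senior Undertaking: cold-storage temperature: -17.8 °C ≤ -13.4 °C? yes; the premises are registered with the local authority? yes; the water supply is from an approved source? yes — 3 of 3 hold (need ≥2) → satisfied.
article 11 — Senior Business: [Senior Undertaking (article 13)? yes] OR [the operator has not completed certified hygiene training? yes] → satisfied.
article 1 — Exempt Business: [Qualifying Operation (article 4)? yes] AND [Senior Business (article 11)? yes] → satisfied.
article 6 — Relevant Undertaking: [the establishment supplies food directly to the final consumer? no] AND [the water supply is from an approved source? yes] AND [the establishment imports ingredients from outside the territory? no] → not satisfied.
article 12 — Tier I Business: [products of animal origin are served? no] AND [the operator has not completed certified hygiene training? yes] → not satisfied.
article 8 — Licensed Business: [Relevant Undertaking (article 6)? no] OR [Tier I Business (article 12)? no] → not satisfied.
article 10 — Class-D Outlet: [the establishment supplies food directly to the final consumer? no] AND [the establishment undertakes no on-site processing? yes] → not satisfied.
article 5 — Restricted Operation: [Class-D Outlet (article 10)? no] OR [a documented food-safety management system is in place? yes] → satisfied.
article 2 — Class-R Business: [Exempt Business (article 1)? yes] OR [Licensed Business (article 8)? no] OR [not a Restricted Operation (article 5)? no] → satisfied.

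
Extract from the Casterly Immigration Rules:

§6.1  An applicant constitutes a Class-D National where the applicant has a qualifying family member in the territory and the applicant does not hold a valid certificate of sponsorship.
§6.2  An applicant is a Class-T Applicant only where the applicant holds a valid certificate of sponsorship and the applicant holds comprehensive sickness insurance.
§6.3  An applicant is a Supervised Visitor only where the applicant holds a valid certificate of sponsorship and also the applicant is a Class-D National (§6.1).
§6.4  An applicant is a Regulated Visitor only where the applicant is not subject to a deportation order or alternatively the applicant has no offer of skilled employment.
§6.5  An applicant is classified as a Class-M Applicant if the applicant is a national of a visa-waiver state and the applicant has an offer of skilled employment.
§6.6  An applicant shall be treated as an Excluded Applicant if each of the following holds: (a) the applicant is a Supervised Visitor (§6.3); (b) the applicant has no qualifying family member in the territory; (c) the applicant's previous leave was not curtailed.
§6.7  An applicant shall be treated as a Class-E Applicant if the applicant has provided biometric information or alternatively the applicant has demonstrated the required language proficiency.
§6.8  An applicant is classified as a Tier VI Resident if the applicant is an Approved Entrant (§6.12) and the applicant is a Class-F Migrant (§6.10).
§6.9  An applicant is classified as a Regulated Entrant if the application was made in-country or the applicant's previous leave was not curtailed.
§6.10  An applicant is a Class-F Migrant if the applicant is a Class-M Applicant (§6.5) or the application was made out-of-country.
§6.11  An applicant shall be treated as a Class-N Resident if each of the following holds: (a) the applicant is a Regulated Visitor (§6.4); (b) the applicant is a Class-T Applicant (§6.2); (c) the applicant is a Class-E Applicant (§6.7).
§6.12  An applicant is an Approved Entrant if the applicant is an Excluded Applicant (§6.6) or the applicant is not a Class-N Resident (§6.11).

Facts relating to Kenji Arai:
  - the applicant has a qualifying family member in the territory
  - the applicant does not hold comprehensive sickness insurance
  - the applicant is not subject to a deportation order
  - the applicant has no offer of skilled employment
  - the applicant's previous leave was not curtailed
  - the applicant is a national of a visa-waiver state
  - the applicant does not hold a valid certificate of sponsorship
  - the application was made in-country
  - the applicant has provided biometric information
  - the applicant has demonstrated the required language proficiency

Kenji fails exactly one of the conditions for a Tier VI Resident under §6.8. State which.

Class-F Migrant

§6.1 — Class-D National: [the applicant has a qualifying family member in the territory? yes] AND [the applicant does not hold a valid certificate of sponsorship? yes] → satisfied.
§6.3 — Supervised Visitor: [the applicant holds a valid certificate of sponsorship? no] AND [Class-D National (§6.1)? yes] → not satisfied.
§6.6 — Excluded Applicant: [Supervised Visitor (§6.3)? no] AND [the applicant has no qualifying family member in the territory? no] AND [the applicant's previous leave was not curtailed? yes] → not satisfied.
§6.4 — Regulated Visitor: [the applicant is not subject to a deportation order? yes] OR [the applicant has no offer of skilled employment? yes] → satisfied.
§6.2 — Class-T Applicant: [the applicant holds a valid certificate of sponsorship? no] AND [the applicant holds comprehensive sickness insurance? no] → not satisfied.
§6.7 — Class-E Applicant: [the applicant has provided biometric information? yes] OR [the applicant has demonstrated the required language proficiency? yes] → satisfied.
§6.11 — Class-N Resident: [Regulated Visitor (§6.4)? yes] AND [Class-T Applicant (§6.2)? no] AND [Class-E Applicant (§6.7)? yes] → not satisfied.
§6.12 — Approved Entrant: [Excluded Applicant (§6.6)? no] OR [not a Class-N Resident (§6.11)? yes] → satisfied.
§6.5 — Class-M Applicant: [the applicant is a national of a visa-waiver state? yes] AND [the applicant has an offer of skilled employment? no] → not satisfied.
§6.10 — Class-F Migrant: [Class-M Applicant (§6.5)? no] OR [the application was made out-of-country? no] → not satisfied.
§6.8 — Tier VI Resident: [Approved Entrant (§6.12)? yes] AND [Class-F Migrant (§6.10)? no] → not satisfied.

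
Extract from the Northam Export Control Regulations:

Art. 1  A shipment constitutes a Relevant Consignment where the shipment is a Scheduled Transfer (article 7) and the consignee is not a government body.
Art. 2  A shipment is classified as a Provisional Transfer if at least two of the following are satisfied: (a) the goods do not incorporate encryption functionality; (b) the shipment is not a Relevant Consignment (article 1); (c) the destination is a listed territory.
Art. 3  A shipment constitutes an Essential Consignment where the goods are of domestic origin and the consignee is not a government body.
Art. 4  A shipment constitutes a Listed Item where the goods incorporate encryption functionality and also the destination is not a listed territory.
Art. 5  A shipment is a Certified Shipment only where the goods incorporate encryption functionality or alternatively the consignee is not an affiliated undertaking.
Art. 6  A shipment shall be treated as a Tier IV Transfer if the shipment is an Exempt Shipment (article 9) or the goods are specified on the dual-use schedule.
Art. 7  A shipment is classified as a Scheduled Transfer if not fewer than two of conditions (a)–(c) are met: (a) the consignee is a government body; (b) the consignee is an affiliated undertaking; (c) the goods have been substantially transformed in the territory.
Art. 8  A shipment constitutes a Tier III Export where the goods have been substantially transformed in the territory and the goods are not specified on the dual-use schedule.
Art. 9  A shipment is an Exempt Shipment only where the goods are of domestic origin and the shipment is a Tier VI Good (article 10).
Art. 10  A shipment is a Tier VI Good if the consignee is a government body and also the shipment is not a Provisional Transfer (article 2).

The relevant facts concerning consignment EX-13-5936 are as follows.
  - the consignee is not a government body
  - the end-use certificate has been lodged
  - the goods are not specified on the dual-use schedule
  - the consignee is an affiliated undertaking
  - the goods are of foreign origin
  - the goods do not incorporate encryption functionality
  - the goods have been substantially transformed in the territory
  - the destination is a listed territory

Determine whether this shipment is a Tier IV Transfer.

No

article 7 — Scheduled Transfer: the consignee is a government body? no; the consignee is an affiliated undertaking? yes; the goods have been substantially transformed in the territory? yes — 2 of 3 hold (need ≥2) → satisfied.
article 1 — Relevant Consignment: [Scheduled Transfer (article 7)? yes] AND [the consignee is not a government body? yes] → satisfied.
article 2 — Provisional Transfer: the goods do not incorporate encryption functionality? yes; not a Relevant Consignment (article 1)? no; the destination is a listed territory? yes — 2 of 3 hold (need ≥2) → satisfied.
article 10 — Tier VI Good: [the consignee is a government body? no] AND [not a Provisional Transfer (article 2)? no] → not satisfied.
article 9 — Exempt Shipment: [the goods are of domestic origin? no] AND [Tier VI Good (article 10)? no] → not satisfied.
article 6 — Tier IV Transfer: [Exempt Shipment (article 9)? no] OR [the goods are specified on the dual-use schedule? no] → not satisfied.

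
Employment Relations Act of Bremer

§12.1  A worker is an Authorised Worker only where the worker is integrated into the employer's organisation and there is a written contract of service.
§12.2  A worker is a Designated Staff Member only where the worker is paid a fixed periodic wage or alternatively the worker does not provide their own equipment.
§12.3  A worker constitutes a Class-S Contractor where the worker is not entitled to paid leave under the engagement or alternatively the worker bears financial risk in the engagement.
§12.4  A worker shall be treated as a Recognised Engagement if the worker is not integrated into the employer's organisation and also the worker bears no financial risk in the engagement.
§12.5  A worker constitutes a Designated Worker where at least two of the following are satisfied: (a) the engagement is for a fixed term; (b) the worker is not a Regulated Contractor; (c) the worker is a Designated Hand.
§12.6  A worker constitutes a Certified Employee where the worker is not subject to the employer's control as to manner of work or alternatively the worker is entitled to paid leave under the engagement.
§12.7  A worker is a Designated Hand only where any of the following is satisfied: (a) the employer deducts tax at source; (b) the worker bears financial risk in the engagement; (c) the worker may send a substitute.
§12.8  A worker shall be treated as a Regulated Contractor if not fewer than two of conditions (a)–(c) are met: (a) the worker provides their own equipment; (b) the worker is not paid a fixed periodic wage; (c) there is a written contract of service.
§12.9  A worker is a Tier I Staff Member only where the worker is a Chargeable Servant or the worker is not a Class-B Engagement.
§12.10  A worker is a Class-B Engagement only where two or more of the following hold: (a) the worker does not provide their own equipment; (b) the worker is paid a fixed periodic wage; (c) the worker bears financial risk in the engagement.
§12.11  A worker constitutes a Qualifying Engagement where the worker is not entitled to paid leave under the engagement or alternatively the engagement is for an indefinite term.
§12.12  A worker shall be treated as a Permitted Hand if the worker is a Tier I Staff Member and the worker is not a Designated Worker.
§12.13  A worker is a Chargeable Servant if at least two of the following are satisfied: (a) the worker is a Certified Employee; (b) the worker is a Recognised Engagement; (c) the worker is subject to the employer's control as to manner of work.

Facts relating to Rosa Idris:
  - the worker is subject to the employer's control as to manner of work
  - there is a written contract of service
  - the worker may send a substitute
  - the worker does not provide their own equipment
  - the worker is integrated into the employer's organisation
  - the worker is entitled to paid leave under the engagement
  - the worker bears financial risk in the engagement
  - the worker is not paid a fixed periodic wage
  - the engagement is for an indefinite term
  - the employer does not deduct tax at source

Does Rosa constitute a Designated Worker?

No

Under §12.8: the worker provides their own equipment? no; the worker is not paid a fixed periodic wage? yes; there is a written contract of service? yes — 2 of 3 hold (need ≥2) → satisfied.
Under §12.7: the employer deducts tax at source? no; or the worker bears financial risk in the engagement? yes; or the worker may send a substitute? yes. So the worker is a Designated Hand.
Under §12.5: the engagement is for a fixed term? no; not a Regulated Contractor (§12.8)? no; Designated Hand (§12.7)? yes — 1 of 3 hold (need ≥2) → not satisfied.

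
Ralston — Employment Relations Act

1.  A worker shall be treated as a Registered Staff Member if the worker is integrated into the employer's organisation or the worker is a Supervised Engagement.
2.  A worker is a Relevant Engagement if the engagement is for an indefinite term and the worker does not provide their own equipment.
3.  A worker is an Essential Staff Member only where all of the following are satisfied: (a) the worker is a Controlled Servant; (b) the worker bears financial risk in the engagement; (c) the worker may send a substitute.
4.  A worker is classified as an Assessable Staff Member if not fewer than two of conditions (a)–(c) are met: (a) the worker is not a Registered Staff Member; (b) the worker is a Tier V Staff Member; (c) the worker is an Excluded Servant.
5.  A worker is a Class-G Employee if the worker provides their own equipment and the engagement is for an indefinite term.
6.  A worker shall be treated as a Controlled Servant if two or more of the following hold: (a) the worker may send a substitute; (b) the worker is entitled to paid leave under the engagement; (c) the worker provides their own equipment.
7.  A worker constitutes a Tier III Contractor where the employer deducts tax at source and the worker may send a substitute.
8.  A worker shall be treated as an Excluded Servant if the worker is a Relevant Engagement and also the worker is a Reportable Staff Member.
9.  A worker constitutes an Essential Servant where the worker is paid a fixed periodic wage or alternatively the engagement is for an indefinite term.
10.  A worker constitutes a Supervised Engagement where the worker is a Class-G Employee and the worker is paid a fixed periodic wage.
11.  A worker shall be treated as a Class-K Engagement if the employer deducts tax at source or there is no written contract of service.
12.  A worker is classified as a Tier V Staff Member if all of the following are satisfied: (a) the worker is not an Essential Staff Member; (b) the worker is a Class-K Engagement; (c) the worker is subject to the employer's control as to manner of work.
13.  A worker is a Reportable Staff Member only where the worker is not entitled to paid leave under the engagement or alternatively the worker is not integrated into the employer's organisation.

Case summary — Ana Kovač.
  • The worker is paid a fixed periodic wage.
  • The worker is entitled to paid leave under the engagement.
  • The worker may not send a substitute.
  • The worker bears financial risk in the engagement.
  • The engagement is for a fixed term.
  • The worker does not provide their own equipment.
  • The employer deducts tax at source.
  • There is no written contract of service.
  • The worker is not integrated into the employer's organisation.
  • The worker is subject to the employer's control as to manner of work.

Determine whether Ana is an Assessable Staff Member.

Yes

Under paragraph 5: the worker provides their own equipment? no; and the engagement is for an indefinite term? no. So the worker is not a Class-G Employee.
Under paragraph 10: Class-G Employee (paragraph 5)? no; and the worker is paid a fixed periodic wage? yes. So the worker is not a Supervised Engagement.
Under paragraph 1: the worker is integrated into the employer's organisation? no; or Supervised Engagement (paragraph 10)? no. So the worker is not a Registered Staff Member.
Under paragraph 6: the worker may send a substitute? no; the worker is entitled to paid leave under the engagement? yes; the worker provides their own equipment? no — 1 of 3 hold (need ≥2) → not satisfied.
Under paragraph 3: Controlled Servant (paragraph 6)? no; and the worker bears financial risk in the engagement? yes; and the worker may send a substitute? no. So the worker is not an Essential Staff Member.
Under paragraph 11: the employer deducts tax at source? yes; or there is no written contract of service? yes. So the worker is a Class-K Engagement.
Under paragraph 12: not an Essential Staff Member (paragraph 3)? yes; and Class-K Engagement (paragraph 11)? yes; and the worker is subject to the employer's control as to manner of work? yes. So the worker is a Tier V Staff Member.
Under paragraph 2: the engagement is for an indefinite term? no; and the worker does not provide their own equipment? yes. So the worker is not a Relevant Engagement.
Under paragraph 13: the worker is not entitled to paid leave under the engagement? no; or the worker is not integrated into the employer's organisation? yes. So the worker is a Reportable Staff Member.
Under paragraph 8: Relevant Engagement (paragraph 2)? no; and Reportable Staff Member (paragraph 13)? yes. So the worker is not an Excluded Servant.
Under paragraph 4: not a Registered Staff Member (paragraph 1)? yes; Tier V Staff Member (paragraph 12)? yes; Excluded Servant (paragraph 8)? no — 2 of 3 hold (need ≥2) → satisfied.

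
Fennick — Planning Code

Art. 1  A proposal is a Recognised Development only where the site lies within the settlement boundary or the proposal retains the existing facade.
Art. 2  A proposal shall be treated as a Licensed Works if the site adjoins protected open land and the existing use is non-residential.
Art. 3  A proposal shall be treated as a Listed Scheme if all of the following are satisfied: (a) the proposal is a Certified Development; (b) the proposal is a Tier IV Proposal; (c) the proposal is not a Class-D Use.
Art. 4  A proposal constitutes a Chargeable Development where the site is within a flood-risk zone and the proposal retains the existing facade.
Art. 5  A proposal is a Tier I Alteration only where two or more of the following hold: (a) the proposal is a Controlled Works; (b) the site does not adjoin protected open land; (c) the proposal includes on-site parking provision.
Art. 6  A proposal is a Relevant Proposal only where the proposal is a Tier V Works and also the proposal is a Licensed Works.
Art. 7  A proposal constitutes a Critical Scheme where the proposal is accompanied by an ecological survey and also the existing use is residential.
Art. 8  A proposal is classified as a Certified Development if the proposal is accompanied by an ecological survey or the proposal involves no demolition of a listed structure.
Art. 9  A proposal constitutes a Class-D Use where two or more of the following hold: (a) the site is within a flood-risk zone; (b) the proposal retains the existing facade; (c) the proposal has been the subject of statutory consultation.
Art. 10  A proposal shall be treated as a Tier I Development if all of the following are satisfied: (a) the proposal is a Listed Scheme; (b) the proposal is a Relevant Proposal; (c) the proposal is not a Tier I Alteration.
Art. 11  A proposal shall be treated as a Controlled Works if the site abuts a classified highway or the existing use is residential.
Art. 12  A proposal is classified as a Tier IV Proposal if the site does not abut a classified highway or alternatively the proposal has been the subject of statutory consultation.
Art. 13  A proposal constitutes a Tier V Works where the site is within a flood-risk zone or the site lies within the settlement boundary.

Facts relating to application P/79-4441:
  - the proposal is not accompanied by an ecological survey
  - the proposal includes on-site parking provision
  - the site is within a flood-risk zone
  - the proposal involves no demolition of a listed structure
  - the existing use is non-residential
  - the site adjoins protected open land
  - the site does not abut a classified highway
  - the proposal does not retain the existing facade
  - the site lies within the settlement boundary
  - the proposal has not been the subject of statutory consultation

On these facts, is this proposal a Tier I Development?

article 8 — Certified Development: [the proposal is accompanied by an ecological survey? no] OR [the proposal involves no demolition of a listed structure? yes] → satisfied.
article 12 — Tier IV Proposal: [the site does not abut a classified highway? yes] OR [the proposal has been the subject of statutory consultation? no] → satisfied.
article 9 — Class-D Use: the site is within a flood-risk zone? yes; the proposal retains the existing facade? no; the proposal has been the subject of statutory consultation? no — 1 of 3 hold (need ≥2) → not satisfied.
article 3 — Listed Scheme: [Certified Development (article 8)? yes] AND [Tier IV Proposal (article 12)? yes] AND [not a Class-D Use (article 9)? yes] → satisfied.
article 13 — Tier V Works: [the site is within a flood-risk zone? yes] OR [the site lies within the settlement boundary? yes] → satisfied.
article 2 — Licensed Works: [the site adjoins protected open land? yes] AND [the existing use is non-residential? yes] → satisfied.
article 6 — Relevant Proposal: [Tier V Works (article 13)? yes] AND [Licensed Works (article 2)? yes] → satisfied.
article 11 — Controlled Works: [the site abuts a classified highway? no] OR [the existing use is residential? no] → not satisfied.
article 5 — Tier I Alteration: Controlled Works (article 11)? no; the site does not adjoin protected open land? no; the proposal includes on-site parking provision? yes — 1 of 3 hold (need ≥2) → not satisfied.
article 10 — Tier I Development: [Listed Scheme (article 3)? yes] AND [Relevant Proposal (article 6)? yes] AND [not a Tier I Alteration (article 5)? yes] → satisfied.

Yes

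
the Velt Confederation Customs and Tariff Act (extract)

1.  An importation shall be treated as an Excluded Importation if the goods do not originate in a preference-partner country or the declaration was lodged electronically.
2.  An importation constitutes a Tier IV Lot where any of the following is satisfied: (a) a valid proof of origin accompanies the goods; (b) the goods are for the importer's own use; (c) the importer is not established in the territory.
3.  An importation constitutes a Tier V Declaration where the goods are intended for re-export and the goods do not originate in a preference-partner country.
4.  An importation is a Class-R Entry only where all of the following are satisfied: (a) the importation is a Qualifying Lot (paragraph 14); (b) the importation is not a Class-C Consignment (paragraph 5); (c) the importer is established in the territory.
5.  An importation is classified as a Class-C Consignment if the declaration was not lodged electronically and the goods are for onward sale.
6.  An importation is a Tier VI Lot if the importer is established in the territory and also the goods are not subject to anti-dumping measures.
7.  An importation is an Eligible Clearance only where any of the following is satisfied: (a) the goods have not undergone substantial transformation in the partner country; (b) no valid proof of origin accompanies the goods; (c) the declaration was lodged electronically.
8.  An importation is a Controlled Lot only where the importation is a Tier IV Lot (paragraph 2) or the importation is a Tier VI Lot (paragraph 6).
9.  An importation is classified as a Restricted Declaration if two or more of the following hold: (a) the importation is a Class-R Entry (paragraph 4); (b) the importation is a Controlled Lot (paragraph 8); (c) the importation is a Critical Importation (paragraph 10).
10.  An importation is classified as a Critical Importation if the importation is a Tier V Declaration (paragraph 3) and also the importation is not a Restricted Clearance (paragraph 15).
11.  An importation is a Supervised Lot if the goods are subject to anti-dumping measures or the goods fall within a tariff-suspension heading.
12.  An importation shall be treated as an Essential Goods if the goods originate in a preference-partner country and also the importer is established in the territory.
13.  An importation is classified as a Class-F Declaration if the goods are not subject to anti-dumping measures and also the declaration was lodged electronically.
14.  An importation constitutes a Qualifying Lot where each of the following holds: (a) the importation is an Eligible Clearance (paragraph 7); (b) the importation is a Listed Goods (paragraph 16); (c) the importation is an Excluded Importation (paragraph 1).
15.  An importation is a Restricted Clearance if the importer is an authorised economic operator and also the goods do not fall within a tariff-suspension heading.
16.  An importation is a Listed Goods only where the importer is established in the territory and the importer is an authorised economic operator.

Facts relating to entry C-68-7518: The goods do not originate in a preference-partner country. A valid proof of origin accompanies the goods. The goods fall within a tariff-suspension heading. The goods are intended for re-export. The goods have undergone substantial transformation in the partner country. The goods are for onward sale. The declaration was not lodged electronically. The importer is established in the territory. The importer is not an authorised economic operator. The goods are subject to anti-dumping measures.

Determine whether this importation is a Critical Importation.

Yes

paragraph 3 — Tier V Declaration: [the goods are intended for re-export? yes] AND [the goods do not originate in a preference-partner country? yes] → satisfied.
paragraph 15 — Restricted Clearance: [the importer is an authorised economic operator? no] AND [the goods do not fall within a tariff-suspension heading? no] → not satisfied.
paragraph 10 — Critical Importation: [Tier V Declaration (paragraph 3)? yes] AND [not a Restricted Clearance (paragraph 15)? yes] → satisfied.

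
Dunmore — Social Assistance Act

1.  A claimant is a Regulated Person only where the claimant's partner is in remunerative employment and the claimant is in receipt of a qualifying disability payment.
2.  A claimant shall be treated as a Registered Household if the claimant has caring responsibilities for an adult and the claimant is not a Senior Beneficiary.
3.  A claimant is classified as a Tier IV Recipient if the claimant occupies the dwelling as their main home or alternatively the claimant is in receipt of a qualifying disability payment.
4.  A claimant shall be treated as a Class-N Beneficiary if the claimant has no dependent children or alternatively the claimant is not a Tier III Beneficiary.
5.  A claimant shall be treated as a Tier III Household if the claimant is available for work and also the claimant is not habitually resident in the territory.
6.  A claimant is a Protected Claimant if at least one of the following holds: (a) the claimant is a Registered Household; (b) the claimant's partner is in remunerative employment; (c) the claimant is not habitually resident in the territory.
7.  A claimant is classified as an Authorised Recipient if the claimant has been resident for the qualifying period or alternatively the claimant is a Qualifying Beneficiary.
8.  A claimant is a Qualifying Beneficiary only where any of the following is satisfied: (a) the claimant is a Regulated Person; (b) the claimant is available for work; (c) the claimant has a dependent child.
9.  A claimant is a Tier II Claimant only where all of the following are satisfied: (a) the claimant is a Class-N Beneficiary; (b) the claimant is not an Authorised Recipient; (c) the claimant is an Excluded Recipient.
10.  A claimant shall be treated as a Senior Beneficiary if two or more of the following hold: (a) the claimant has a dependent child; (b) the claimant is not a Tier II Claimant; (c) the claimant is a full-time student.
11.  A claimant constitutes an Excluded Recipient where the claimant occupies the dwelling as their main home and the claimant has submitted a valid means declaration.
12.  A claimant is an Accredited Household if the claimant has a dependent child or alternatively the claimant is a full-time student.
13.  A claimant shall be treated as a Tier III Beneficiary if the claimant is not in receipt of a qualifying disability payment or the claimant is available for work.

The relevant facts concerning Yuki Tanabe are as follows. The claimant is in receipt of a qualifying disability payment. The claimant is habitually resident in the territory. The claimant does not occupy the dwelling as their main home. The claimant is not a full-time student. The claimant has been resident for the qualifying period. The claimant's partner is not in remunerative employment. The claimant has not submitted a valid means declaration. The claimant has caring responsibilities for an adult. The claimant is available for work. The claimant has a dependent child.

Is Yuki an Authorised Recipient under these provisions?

paragraph 1 — Regulated Person: [the claimant's partner is in remunerative employment? no] AND [the claimant is in receipt of a qualifying disability payment? yes] → not satisfied.
paragraph 8 — Qualifying Beneficiary: [Regulated Person (paragraph 1)? no] OR [the claimant is available for work? yes] OR [the claimant has a dependent child? yes] → satisfied.
paragraph 7 — Authorised Recipient: [the claimant has been resident for the qualifying period? yes] OR [Qualifying Beneficiary (paragraph 8)? yes] → satisfied.

Yes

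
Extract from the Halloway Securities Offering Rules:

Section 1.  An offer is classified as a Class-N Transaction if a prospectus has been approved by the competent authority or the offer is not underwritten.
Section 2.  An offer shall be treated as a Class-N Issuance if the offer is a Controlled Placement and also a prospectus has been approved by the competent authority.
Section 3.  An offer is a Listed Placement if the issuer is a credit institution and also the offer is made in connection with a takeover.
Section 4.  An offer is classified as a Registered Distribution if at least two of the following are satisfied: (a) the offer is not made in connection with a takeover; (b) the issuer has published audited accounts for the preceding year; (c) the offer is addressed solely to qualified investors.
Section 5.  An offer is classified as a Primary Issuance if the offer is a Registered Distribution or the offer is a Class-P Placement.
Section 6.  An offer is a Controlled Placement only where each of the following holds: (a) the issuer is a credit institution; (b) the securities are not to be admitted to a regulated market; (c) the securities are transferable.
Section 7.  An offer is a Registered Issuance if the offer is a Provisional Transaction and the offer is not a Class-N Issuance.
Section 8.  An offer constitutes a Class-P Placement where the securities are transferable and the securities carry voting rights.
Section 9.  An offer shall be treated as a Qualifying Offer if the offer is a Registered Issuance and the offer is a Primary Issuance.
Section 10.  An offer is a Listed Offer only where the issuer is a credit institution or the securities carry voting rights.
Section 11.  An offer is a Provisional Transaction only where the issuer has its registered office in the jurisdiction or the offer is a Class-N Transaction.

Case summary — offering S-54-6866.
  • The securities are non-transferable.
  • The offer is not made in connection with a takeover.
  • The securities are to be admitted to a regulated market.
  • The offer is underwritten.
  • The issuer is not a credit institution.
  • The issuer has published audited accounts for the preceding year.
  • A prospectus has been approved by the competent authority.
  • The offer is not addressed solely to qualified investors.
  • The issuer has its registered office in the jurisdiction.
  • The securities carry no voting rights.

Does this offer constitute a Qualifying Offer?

section 1 — Class-N Transaction: [a prospectus has been approved by the competent authority? yes] OR [the offer is not underwritten? no] → satisfied.
section 11 — Provisional Transaction: [the issuer has its registered office in the jurisdiction? yes] OR [Class-N Transaction (section 1)? yes] → satisfied.
section 6 — Controlled Placement: [the issuer is a credit institution? no] AND [the securities are not to be admitted to a regulated market? no] AND [the securities are transferable? no] → not satisfied.
section 2 — Class-N Issuance: [Controlled Placement (section 6)? no] AND [a prospectus has been approved by the competent authority? yes] → not satisfied.
section 7 — Registered Issuance: [Provisional Transaction (section 11)? yes] AND [not a Class-N Issuance (section 2)? yes] → satisfied.
section 4 — Registered Distribution: the offer is not made in connection with a takeover? yes; the issuer has published audited accounts for the preceding year? yes; the offer is addressed solely to qualified investors? no — 2 of 3 hold (need ≥2) → satisfied.
section 8 — Class-P Placement: [the securities are transferable? no] AND [the securities carry voting rights? no] → not satisfied.
section 5 — Primary Issuance: [Registered Distribution (section 4)? yes] OR [Class-P Placement (section 8)? no] → satisfied.
section 9 — Qualifying Offer: [Registered Issuance (section 7)? yes] AND [Primary Issuance (section 5)? yes] → satisfied.

Yes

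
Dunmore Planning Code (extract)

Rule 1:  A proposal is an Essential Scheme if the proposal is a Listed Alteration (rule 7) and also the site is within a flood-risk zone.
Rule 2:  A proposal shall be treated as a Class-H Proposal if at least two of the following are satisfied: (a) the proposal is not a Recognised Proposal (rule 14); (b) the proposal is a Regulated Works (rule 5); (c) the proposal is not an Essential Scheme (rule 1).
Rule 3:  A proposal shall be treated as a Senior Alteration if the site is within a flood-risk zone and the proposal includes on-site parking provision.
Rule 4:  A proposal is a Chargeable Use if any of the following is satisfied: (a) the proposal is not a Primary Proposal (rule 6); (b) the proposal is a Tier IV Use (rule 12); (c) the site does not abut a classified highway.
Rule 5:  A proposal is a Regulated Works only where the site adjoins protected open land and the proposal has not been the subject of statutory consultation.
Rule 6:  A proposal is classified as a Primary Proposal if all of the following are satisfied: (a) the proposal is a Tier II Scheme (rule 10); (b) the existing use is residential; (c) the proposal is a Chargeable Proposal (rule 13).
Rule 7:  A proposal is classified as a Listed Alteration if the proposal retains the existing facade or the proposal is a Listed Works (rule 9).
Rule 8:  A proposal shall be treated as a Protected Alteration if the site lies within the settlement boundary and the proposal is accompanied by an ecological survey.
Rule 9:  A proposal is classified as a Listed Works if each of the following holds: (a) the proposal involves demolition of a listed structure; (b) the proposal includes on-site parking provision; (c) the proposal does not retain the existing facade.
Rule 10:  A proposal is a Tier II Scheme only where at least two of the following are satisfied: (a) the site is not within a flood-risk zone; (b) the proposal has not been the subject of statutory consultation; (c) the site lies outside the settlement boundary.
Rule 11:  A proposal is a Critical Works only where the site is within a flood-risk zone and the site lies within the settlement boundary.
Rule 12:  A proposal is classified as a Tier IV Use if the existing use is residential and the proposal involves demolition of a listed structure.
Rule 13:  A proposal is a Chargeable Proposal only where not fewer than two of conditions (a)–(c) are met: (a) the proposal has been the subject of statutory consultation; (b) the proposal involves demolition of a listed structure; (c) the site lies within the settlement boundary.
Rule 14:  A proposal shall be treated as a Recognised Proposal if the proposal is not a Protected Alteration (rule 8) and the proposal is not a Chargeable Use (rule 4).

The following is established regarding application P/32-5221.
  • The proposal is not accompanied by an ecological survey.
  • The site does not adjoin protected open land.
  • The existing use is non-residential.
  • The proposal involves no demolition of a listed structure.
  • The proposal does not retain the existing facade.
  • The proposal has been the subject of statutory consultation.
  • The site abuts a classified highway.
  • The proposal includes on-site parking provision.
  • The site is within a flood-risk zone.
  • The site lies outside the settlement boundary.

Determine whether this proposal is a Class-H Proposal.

rule 8 — Protected Alteration: [the site lies within the settlement boundary? no] AND [the proposal is accompanied by an ecological survey? no] → not satisfied.
rule 10 — Tier II Scheme: the site is not within a flood-risk zone? no; the proposal has not been the subject of statutory consultation? no; the site lies outside the settlement boundary? yes — 1 of 3 hold (need ≥2) → not satisfied.
rule 13 — Chargeable Proposal: the proposal has been the subject of statutory consultation? yes; the proposal involves demolition of a listed structure? no; the site lies within the settlement boundary? no — 1 of 3 hold (need ≥2) → not satisfied.
rule 6 — Primary Proposal: [Tier II Scheme (rule 10)? no] AND [the existing use is residential? no] AND [Chargeable Proposal (rule 13)? no] → not satisfied.
rule 12 — Tier IV Use: [the existing use is residential? no] AND [the proposal involves demolition of a listed structure? no] → not satisfied.
rule 4 — Chargeable Use: [not a Primary Proposal (rule 6)? yes] OR [Tier IV Use (rule 12)? no] OR [the site does not abut a classified highway? no] → satisfied.
rule 14 — Recognised Proposal: [not a Protected Alteration (rule 8)? yes] AND [not a Chargeable Use (rule 4)? no] → not satisfied.
rule 5 — Regulated Works: [the site adjoins protected open land? no] AND [the proposal has not been the subject of statutory consultation? no] → not satisfied.
rule 9 — Listed Works: [the proposal involves demolition of a listed structure? no] AND [the proposal includes on-site parking provision? yes] AND [the proposal does not retain the existing facade? yes] → not satisfied.
rule 7 — Listed Alteration: [the proposal retains the existing facade? no] OR [Listed Works (rule 9)? no] → not satisfied.
rule 1 — Essential Scheme: [Listed Alteration (rule 7)? no] AND [the site is within a flood-risk zone? yes] → not satisfied.
rule 2 — Class-H Proposal: not a Recognised Proposal (rule 14)? yes; Regulated Works (rule 5)? no; not an Essential Scheme (rule 1)? yes — 2 of 3 hold (need ≥2) → satisfied.

Yes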